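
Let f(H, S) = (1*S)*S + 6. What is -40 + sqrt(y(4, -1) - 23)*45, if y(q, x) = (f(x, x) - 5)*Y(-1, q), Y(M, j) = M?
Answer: -40 + 225*I ≈ -40.0 + 225.0*I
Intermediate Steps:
f(H, S) = 6 + S**2 (f(H, S) = S*S + 6 = S**2 + 6 = 6 + S**2)
y(q, x) = -1 - x**2 (y(q, x) = ((6 + x**2) - 5)*(-1) = (1 + x**2)*(-1) = -1 - x**2)
-40 + sqrt(y(4, -1) - 23)*45 = -40 + sqrt((-1 - 1*(-1)**2) - 23)*45 = -40 + sqrt((-1 - 1*1) - 23)*45 = -40 + sqrt((-1 - 1) - 23)*45 = -40 + sqrt(-2 - 23)*45 = -40 + sqrt(-25)*45 = -40 + (5*I)*45 = -40 + 225*I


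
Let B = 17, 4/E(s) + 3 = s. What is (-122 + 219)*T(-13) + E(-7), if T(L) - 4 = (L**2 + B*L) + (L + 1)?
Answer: -29102/5 ≈ -5820.4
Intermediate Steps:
E(s) = 4/(-3 + s)
T(L) = 5 + L**2 + 18*L (T(L) = 4 + ((L**2 + 17*L) + (L + 1)) = 4 + ((L**2 + 17*L) + (1 + L)) = 4 + (1 + L**2 + 18*L) = 5 + L**2 + 18*L)
(-122 + 219)*T(-13) + E(-7) = (-122 + 219)*(5 + (-13)**2 + 18*(-13)) + 4/(-3 - 7) = 97*(5 + 169 - 234) + 4/(-10) = 97*(-60) + 4*(-1/10) = -5820 - 2/5 = -29102/5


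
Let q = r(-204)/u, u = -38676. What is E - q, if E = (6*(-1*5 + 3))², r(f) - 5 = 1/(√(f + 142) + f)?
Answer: 10550878519/73269924 - I*√62/1611938328 ≈ 144.0 - 4.8848e-9*I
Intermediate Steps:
r(f) = 5 + 1/(f + √(142 + f)) (r(f) = 5 + 1/(√(f + 142) + f) = 5 + 1/(√(142 + f) + f) = 5 + 1/(f + √(142 + f)))
E = 144 (E = (6*(-5 + 3))² = (6*(-2))² = (-12)² = 144)
q = -(-1019 + 5*I*√62)/(38676*(-204 + I*√62)) (q = ((1 + 5*(-204) + 5*√(142 - 204))/(-204 + √(142 - 204)))/(-38676) = ((1 - 1020 + 5*√(-62))/(-204 + √(-62)))*(-1/38676) = ((1 - 1020 + 5*(I*√62))/(-204 + I*√62))*(-1/38676) = ((1 - 1020 + 5*I*√62)/(-204 + I*√62))*(-1/38676) = ((-1019 + 5*I*√62)/(-204 + I*√62))*(-1/38676) = -(-1019 + 5*I*√62)/(38676*(-204 + I*√62)) ≈ -0.00012915 + 4.8848e-9*I)
E - q = 144 - (-9463/73269924 + I*√62/1611938328) = 144 + (9463/73269924 - I*√62/1611938328) = 10550878519/73269924 - I*√62/1611938328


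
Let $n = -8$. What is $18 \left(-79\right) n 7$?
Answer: $79632$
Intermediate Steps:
$18 \left(-79\right) n 7 = 18 \left(-79\right) \left(\left(-8\right) 7\right) = \left(-1422\right) \left(-56\right) = 79632$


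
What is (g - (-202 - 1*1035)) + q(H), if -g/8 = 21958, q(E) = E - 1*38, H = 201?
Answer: -174264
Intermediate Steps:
q(E) = -38 + E (q(E) = E - 38 = -38 + E)
g = -175664 (g = -8*21958 = -175664)
(g - (-202 - 1*1035)) + q(H) = (-175664 - (-202 - 1*1035)) + (-38 + 201) = (-175664 - (-202 - 1035)) + 163 = (-175664 - 1*(-1237)) + 163 = (-175664 + 1237) + 163 = -174427 + 163 = -174264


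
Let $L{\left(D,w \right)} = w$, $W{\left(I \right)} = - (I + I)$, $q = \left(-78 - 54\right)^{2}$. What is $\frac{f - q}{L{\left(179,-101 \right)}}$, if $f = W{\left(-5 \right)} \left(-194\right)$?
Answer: $\frac{19364}{101} \approx 191.72$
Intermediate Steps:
$q = 17424$ ($q = \left(-132\right)^{2} = 17424$)
$W{\left(I \right)} = - 2 I$
$f = -1940$ ($f = \left(-2\right) \left(-5\right) \left(-194\right) = 10 \left(-194\right) = -1940$)
$\frac{f - q}{L{\left(179,-101 \right)}} = \frac{-1940 - 17424}{-101} = \left(-1940 - 17424\right) \left(- \frac{1}{101}\right) = \left(-19364\right) \left(- \frac{1}{101}\right) = \frac{19364}{101}$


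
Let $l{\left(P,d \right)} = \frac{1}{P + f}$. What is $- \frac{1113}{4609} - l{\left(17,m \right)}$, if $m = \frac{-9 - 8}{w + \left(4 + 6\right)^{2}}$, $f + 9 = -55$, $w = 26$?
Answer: $- \frac{47702}{216623} \approx -0.22021$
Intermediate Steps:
$f = -64$ ($f = -9 - 55 = -64$)
$m = - \frac{17}{126}$ ($m = \frac{-9 - 8}{26 + \left(4 + 6\right)^{2}} = - \frac{17}{26 + 10^{2}} = - \frac{17}{26 + 100} = - \frac{17}{126} \approx -0.13492$)
$l{\left(P,d \right)} = \frac{1}{-64 + P}$ ($l{\left(P,d \right)} = \frac{1}{P - 64} = \frac{1}{-64 + P}$)
$- \frac{1113}{4609} - l{\left(17,m \right)} = - \frac{1113}{4609} - \frac{1}{-64 + 17} = \left(-1113\right) \frac{1}{4609} - \frac{1}{-47} = - \frac{1113}{4609} - - \frac{1}{47} = - \frac{1113}{4609} + \frac{1}{47} = - \frac{47702}{216623}$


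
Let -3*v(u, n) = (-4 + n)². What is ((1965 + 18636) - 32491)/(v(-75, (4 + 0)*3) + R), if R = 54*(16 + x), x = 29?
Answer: -17835/3613 ≈ -4.9363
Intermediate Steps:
v(u, n) = -(-4 + n)²/3
R = 2430 (R = 54*(16 + 29) = 54*45 = 2430)
((1965 + 18636) - 32491)/(v(-75, (4 + 0)*3) + R) = ((1965 + 18636) - 32491)/(-(-4 + (4 + 0)*3)²/3 + 2430) = (20601 - 32491)/(-(-4 + 4*3)²/3 + 2430) = -11890/(-(-4 + 12)²/3 + 2430) = -11890/(-⅓*8² + 2430) = -11890/(-⅓*64 + 2430) = -11890/(-64/3 + 2430) = -11890/7226/3 = -11890*3/7226 = -17835/3613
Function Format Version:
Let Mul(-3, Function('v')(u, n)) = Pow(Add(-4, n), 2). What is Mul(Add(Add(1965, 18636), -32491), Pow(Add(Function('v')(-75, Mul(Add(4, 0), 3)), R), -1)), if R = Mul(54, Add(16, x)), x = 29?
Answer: Rational(-17835, 3613) ≈ -4.9363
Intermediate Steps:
Function('v')(u, n) = Mul(Rational(-1, 3), Pow(Add(-4, n), 2))
R = 2430 (R = Mul(54, Add(16, 29)) = Mul(54, 45) = 2430)
Mul(Add(Add(1965, 18636), -32491), Pow(Add(Function('v')(-75, Mul(Add(4, 0), 3)), R), -1)) = Mul(Add(Add(1965, 18636), -32491), Pow(Add(Mul(Rational(-1, 3), Pow(Add(-4, Mul(Add(4, 0), 3)), 2)), 2430), -1)) = Mul(Add(20601, -32491), Pow(Add(Mul(Rational(-1, 3), Pow(Add(-4, Mul(4, 3)), 2)), 2430), -1)) = Mul(-11890, Pow(Add(Mul(Rational(-1, 3), Pow(Add(-4, 12), 2)), 2430), -1)) = Mul(-11890, Pow(Add(Mul(Rational(-1, 3), Pow(8, 2)), 2430), -1)) = Mul(-11890, Pow(Add(Mul(Rational(-1, 3), 64), 2430), -1)) = Mul(-11890, Pow(Add(Rational(-64, 3), 2430), -1)) = Mul(-11890, Pow(Rational(7226, 3), -1)) = Mul(-11890, Rational(3, 7226)) = Rational(-17835, 3613)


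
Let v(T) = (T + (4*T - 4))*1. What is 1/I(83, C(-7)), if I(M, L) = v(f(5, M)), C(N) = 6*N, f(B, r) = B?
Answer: 1/21 ≈ 0.047619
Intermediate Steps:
v(T) = -4 + 5*T (v(T) = (T + (-4 + 4*T))*1 = (-4 + 5*T)*1 = -4 + 5*T)
I(M, L) = 21 (I(M, L) = -4 + 5*5 = -4 + 25 = 21)
1/I(83, C(-7)) = 1/21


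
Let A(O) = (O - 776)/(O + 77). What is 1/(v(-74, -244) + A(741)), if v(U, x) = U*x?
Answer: 818/14769773 ≈ 5.5383e-5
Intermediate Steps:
A(O) = (-776 + O)/(77 + O)
1/(v(-74, -244) + A(741)) = 1/(-74*(-244) + (-776 + 741)/(77 + 741)) = 1/(18056 - 35/818) = 1/(14769773/818) = 818/14769773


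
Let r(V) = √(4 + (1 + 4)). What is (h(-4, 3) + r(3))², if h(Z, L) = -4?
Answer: 1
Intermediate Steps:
r(V) = 3 (r(V) = √(4 + 5) = √9 = 3)
(h(-4, 3) + r(3))² = (-4 + 3)² = (-1)² = 1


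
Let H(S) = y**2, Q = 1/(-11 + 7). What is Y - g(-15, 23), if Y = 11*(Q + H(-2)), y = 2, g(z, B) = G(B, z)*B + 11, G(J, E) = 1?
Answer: 29/4 ≈ 7.2500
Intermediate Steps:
g(z, B) = 11 + B (g(z, B) = 1*B + 11 = B + 11 = 11 + B)
Q = -1/4 (Q = 1/(-4) = -1/4 ≈ -0.25000)
H(S) = 4 (H(S) = 2**2 = 4)
Y = 165/4 (Y = 11*(-1/4 + 4) = 11*(15/4) = 165/4 ≈ 41.250)
Y - g(-15, 23) = 165/4 - (11 + 23) = 165/4 - 1*34 = 165/4 - 34 = 29/4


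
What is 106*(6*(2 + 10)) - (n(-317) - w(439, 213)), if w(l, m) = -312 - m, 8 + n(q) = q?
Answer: 7432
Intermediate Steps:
n(q) = -8 + q
106*(6*(2 + 10)) - (n(-317) - w(439, 213)) = 106*(6*(2 + 10)) - ((-8 - 317) - (-312 - 1*213)) = 106*(6*12) - (-325 - (-312 - 213)) = 106*72 - (-325 - 1*(-525)) = 7632 - (-325 + 525) = 7632 - 1*200 = 7632 - 200 = 7432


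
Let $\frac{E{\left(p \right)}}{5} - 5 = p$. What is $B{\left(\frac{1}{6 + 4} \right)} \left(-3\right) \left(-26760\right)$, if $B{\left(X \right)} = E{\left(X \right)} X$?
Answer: $204714$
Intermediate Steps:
$E{\left(p \right)} = 25 + 5 p$
$B{\left(X \right)} = X \left(25 + 5 X\right)$ ($B{\left(X \right)} = \left(25 + 5 X\right) X = X \left(25 + 5 X\right)$)
$B{\left(\frac{1}{6 + 4} \right)} \left(-3\right) \left(-26760\right) = \frac{5 \left(5 + \frac{1}{6 + 4}\right)}{6 + 4} \left(-3\right) \left(-26760\right) = \frac{5 \left(5 + \frac{1}{10}\right)}{10} \left(-3\right) \left(-26760\right) = 5 \cdot \frac{1}{10} \left(5 + \frac{1}{10}\right) \left(-3\right) \left(-26760\right) = 5 \cdot \frac{1}{10} \cdot \frac{51}{10} \left(-3\right) \left(-26760\right) = \frac{51}{20} \left(-3\right) \left(-26760\right) = \left(- \frac{153}{20}\right) \left(-26760\right) = 204714$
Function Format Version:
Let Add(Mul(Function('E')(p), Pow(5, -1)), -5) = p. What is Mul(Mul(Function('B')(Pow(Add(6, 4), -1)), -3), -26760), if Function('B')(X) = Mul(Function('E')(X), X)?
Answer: 204714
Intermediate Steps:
Function('E')(p) = Add(25, Mul(5, p))
Function('B')(X) = Mul(X, Add(25, Mul(5, X))) (Function('B')(X) = Mul(Add(25, Mul(5, X)), X) = Mul(X, Add(25, Mul(5, X))))
Mul(Mul(Function('B')(Pow(Add(6, 4), -1)), -3), -26760) = Mul(Mul(Mul(5, Pow(Add(6, 4), -1), Add(5, Pow(Add(6, 4), -1))), -3), -26760) = Mul(Mul(Mul(5, Pow(10, -1), Add(5, Pow(10, -1))), -3), -26760) = Mul(Mul(Mul(5, Rational(1, 10), Add(5, Rational(1, 10))), -3), -26760) = Mul(Mul(Mul(5, Rational(1, 10), Rational(51, 10)), -3), -26760) = Mul(Mul(Rational(51, 20), -3), -26760) = Mul(Rational(-153, 20), -26760) = 204714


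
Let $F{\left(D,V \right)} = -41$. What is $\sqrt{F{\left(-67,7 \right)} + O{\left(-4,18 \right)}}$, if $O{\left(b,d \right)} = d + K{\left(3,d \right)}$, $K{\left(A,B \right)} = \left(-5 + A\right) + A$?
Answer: $i \sqrt{22} \approx 4.6904 i$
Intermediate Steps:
$K{\left(A,B \right)} = -5 + 2 A$
$O{\left(b,d \right)} = 1 + d$ ($O{\left(b,d \right)} = d + \left(-5 + 2 \cdot 3\right) = d + \left(-5 + 6\right) = d + 1 = 1 + d$)
$\sqrt{F{\left(-67,7 \right)} + O{\left(-4,18 \right)}} = \sqrt{-41 + \left(1 + 18\right)} = \sqrt{-41 + 19} = \sqrt{-22} = i \sqrt{22}$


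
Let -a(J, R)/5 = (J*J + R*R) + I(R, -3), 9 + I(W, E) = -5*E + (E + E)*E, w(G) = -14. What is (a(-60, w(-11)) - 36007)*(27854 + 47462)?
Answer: -4150438812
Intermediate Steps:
I(W, E) = -9 - 5*E + 2*E² (I(W, E) = -9 + (-5*E + (E + E)*E) = -9 + (-5*E + (2*E)*E) = -9 + (-5*E + 2*E²) = -9 - 5*E + 2*E²)
a(J, R) = -120 - 5*J² - 5*R² (a(J, R) = -5*((J*J + R*R) + (-9 - 5*(-3) + 2*(-3)²)) = -5*((J² + R²) + (-9 + 15 + 2*9)) = -5*((J² + R²) + (-9 + 15 + 18)) = -5*((J² + R²) + 24) = -5*(24 + J² + R²) = -120 - 5*J² - 5*R²)
(a(-60, w(-11)) - 36007)*(27854 + 47462) = ((-120 - 5*(-60)² - 5*(-14)²) - 36007)*(27854 + 47462) = ((-120 - 5*3600 - 5*196) - 36007)*75316 = ((-120 - 18000 - 980) - 36007)*75316 = (-19100 - 36007)*75316 = -55107*75316 = -4150438812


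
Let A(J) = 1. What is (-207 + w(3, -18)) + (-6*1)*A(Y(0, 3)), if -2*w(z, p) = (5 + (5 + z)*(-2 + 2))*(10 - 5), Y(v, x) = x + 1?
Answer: -451/2 ≈ -225.50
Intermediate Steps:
Y(v, x) = 1 + x
w(z, p) = -25/2 (w(z, p) = -(5 + (5 + z)*(-2 + 2))*(10 - 5)/2 = -(5 + (5 + z)*0)*5/2 = -(5 + 0)*5/2 = -5*5/2 = -½*25 = -25/2)
(-207 + w(3, -18)) + (-6*1)*A(Y(0, 3)) = (-207 - 25/2) - 6*1*1 = -439/2 - 6*1 = -439/2 - 6 = -451/2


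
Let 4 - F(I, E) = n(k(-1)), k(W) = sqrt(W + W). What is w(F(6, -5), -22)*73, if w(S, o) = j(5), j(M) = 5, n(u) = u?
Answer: 365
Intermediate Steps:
k(W) = sqrt(2)*sqrt(W) (k(W) = sqrt(2*W) = sqrt(2)*sqrt(W))
F(I, E) = 4 - I*sqrt(2) (F(I, E) = 4 - sqrt(2)*sqrt(-1) = 4 - sqrt(2)*I = 4 - I*sqrt(2))
w(S, o) = 5
w(F(6, -5), -22)*73 = 5*73 = 365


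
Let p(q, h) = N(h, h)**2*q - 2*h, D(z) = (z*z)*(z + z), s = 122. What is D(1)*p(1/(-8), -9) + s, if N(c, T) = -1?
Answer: 631/4 ≈ 157.75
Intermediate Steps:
D(z) = 2*z**3 (D(z) = z**2*(2*z) = 2*z**3)
p(q, h) = q - 2*h (p(q, h) = (-1)**2*q - 2*h = 1*q - 2*h = q - 2*h)
D(1)*p(1/(-8), -9) + s = (2*1**3)*(1/(-8) - 2*(-9)) + 122 = (2*1)*(-1/8 + 18) + 122 = 2*(143/8) + 122 = 143/4 + 122 = 631/4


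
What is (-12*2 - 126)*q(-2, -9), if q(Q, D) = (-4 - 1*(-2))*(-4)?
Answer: -1200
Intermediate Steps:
q(Q, D) = 8 (q(Q, D) = (-4 + 2)*(-4) = -2*(-4) = 8)
(-12*2 - 126)*q(-2, -9) = (-12*2 - 126)*8 = (-24 - 126)*8 = -150*8 = -1200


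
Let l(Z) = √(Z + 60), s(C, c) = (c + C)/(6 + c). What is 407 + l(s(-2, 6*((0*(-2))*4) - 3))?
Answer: 407 + 5*√21/3 ≈ 414.64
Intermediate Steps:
s(C, c) = (C + c)/(6 + c)
l(Z) = √(60 + Z)
407 + l(s(-2, 6*((0*(-2))*4) - 3)) = 407 + √(60 + (-2 + (6*((0*(-2))*4) - 3))/(6 + (6*((0*(-2))*4) - 3))) = 407 + √(60 + (-2 + (6*(0*4) - 3))/(6 + (6*(0*4) - 3))) = 407 + √(60 + (-2 + (6*0 - 3))/(6 + (6*0 - 3))) = 407 + √(60 + (-2 + (0 - 3))/(6 + (0 - 3))) = 407 + √(60 + (-2 - 3)/(6 - 3)) = 407 + √(60 - 5/3) = 407 + √(175/3) = 407 + 5*√21/3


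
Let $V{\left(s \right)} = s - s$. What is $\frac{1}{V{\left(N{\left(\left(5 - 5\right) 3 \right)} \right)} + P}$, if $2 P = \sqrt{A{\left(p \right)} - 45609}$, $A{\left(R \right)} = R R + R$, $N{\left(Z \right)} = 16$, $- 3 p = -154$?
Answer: $- \frac{6 i \sqrt{386303}}{386303} \approx - 0.0096536 i$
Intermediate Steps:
$p = \frac{154}{3}$ ($p = \left(- \frac{1}{3}\right) \left(-154\right) = \frac{154}{3} \approx 51.333$)
$V{\left(s \right)} = 0$
$A{\left(R \right)} = R + R^{2}$ ($A{\left(R \right)} = R^{2} + R = R + R^{2}$)
$P = \frac{i \sqrt{386303}}{6}$ ($P = \frac{\sqrt{\frac{154 \left(1 + \frac{154}{3}\right)}{3} - 45609}}{2} = \frac{\sqrt{\frac{154}{3} \cdot \frac{157}{3} - 45609}}{2} = \frac{\sqrt{\frac{24178}{9} - 45609}}{2} = \frac{\sqrt{- \frac{386303}{9}}}{2} = \frac{\frac{1}{3} i \sqrt{386303}}{2} = \frac{i \sqrt{386303}}{6} \approx 103.59 i$)
$\frac{1}{V{\left(N{\left(\left(5 - 5\right) 3 \right)} \right)} + P} = \frac{1}{0 + \frac{i \sqrt{386303}}{6}} = \frac{1}{\frac{1}{6} i \sqrt{386303}} = - \frac{6 i \sqrt{386303}}{386303}$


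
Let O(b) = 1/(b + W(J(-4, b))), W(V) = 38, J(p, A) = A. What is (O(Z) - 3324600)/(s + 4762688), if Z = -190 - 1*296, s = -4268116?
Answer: -1489420801/221568256 ≈ -6.7222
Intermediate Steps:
Z = -486 (Z = -190 - 296 = -486)
O(b) = 1/(38 + b) (O(b) = 1/(b + 38) = 1/(38 + b))
(O(Z) - 3324600)/(s + 4762688) = (1/(38 - 486) - 3324600)/(-4268116 + 4762688) = (1/(-448) - 3324600)/494572 = (-1/448 - 3324600)*(1/494572) = -1489420801/448*1/494572 = -1489420801/221568256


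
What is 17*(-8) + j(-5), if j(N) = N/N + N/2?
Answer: -275/2 ≈ -137.50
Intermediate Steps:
j(N) = 1 + N/2 (j(N) = 1 + N*(½) = 1 + N/2)
17*(-8) + j(-5) = 17*(-8) + (1 + (½)*(-5)) = -136 + (1 - 5/2) = -136 - 3/2 = -275/2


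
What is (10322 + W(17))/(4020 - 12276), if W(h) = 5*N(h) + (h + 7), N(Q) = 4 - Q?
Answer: -3427/2752 ≈ -1.2453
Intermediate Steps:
W(h) = 27 - 4*h (W(h) = 5*(4 - h) + (h + 7) = (20 - 5*h) + (7 + h) = 27 - 4*h)
(10322 + W(17))/(4020 - 12276) = (10322 + (27 - 4*17))/(4020 - 12276) = (10322 + (27 - 68))/(-8256) = (10322 - 41)*(-1/8256) = 10281*(-1/8256) = -3427/2752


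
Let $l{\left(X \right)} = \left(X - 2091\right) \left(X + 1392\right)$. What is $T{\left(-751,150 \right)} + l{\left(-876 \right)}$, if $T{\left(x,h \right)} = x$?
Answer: $-1531723$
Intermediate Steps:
$l{\left(X \right)} = \left(-2091 + X\right) \left(1392 + X\right)$
$T{\left(-751,150 \right)} + l{\left(-876 \right)} = -751 - \left(2298348 - 767376\right) = -751 + \left(-2910672 + 767376 + 612324\right) = -751 - 1530972 = -1531723$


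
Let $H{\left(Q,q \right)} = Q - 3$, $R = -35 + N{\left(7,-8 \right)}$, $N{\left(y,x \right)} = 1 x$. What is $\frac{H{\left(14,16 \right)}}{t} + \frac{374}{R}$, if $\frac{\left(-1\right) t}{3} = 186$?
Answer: $- \frac{209165}{23994} \approx -8.7174$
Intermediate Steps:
$t = -558$ ($t = \left(-3\right) 186 = -558$)
$N{\left(y,x \right)} = x$
$R = -43$ ($R = -35 - 8 = -43$)
$H{\left(Q,q \right)} = -3 + Q$ ($H{\left(Q,q \right)} = Q - 3 = -3 + Q$)
$\frac{H{\left(14,16 \right)}}{t} + \frac{374}{R} = \frac{-3 + 14}{-558} + \frac{374}{-43} = 11 \left(- \frac{1}{558}\right) + 374 \left(- \frac{1}{43}\right) = - \frac{11}{558} - \frac{374}{43} = - \frac{209165}{23994}$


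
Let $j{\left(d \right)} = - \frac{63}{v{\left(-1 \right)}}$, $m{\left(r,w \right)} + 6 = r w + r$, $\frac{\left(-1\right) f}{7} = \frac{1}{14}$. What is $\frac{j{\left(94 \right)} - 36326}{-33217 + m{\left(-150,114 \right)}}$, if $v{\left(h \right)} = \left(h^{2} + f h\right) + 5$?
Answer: $\frac{472364}{656149} \approx 0.7199$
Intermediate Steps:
$f = - \frac{1}{2}$ ($f = - \frac{7}{14} = \left(-7\right) \frac{1}{14} = - \frac{1}{2} \approx -0.5$)
$m{\left(r,w \right)} = -6 + r + r w$ ($m{\left(r,w \right)} = -6 + \left(r w + r\right) = -6 + \left(r + r w\right) = -6 + r + r w$)
$v{\left(h \right)} = 5 + h^{2} - \frac{h}{2}$ ($v{\left(h \right)} = \left(h^{2} - \frac{h}{2}\right) + 5 = 5 + h^{2} - \frac{h}{2}$)
$j{\left(d \right)} = - \frac{126}{13}$ ($j{\left(d \right)} = - \frac{63}{5 + \left(-1\right)^{2} - - \frac{1}{2}} = - \frac{63}{5 + 1 + \frac{1}{2}} = - \frac{63}{\frac{13}{2}} = \left(-63\right) \frac{2}{13} = - \frac{126}{13}$)
$\frac{j{\left(94 \right)} - 36326}{-33217 + m{\left(-150,114 \right)}} = \frac{- \frac{126}{13} - 36326}{-33217 - 17256} = - \frac{472364}{13 \left(-33217 - 17256\right)} = - \frac{472364}{13 \left(-50473\right)} = \left(- \frac{472364}{13}\right) \left(- \frac{1}{50473}\right) = \frac{472364}{656149}$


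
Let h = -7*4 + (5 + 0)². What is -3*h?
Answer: 9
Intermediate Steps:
h = -3 (h = -28 + 5² = -28 + 25 = -3)
-3*h = -3*(-3) = 9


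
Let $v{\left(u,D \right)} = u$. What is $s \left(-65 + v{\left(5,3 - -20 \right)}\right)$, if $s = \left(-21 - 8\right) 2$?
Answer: $3480$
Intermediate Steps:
$s = -58$ ($s = \left(-21 - 8\right) 2 = \left(-29\right) 2 = -58$)
$s \left(-65 + v{\left(5,3 - -20 \right)}\right) = - 58 \left(-65 + 5\right) = \left(-58\right) \left(-60\right) = 3480$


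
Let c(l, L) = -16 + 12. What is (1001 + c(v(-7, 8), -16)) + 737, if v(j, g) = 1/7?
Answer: 1734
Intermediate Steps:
v(j, g) = ⅐ (v(j, g) = 1*(⅐) = ⅐)
c(l, L) = -4
(1001 + c(v(-7, 8), -16)) + 737 = (1001 - 4) + 737 = 997 + 737 = 1734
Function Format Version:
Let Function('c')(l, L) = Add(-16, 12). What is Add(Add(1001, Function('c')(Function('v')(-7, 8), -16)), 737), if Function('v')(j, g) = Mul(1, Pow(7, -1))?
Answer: 1734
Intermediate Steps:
Function('v')(j, g) = Rational(1, 7) (Function('v')(j, g) = Mul(1, Rational(1, 7)) = Rational(1, 7))
Function('c')(l, L) = -4
Add(Add(1001, Function('c')(Function('v')(-7, 8), -16)), 737) = Add(Add(1001, -4), 737) = Add(997, 737) = 1734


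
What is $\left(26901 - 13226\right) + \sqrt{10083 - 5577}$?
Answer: $13675 + \sqrt{4506} \approx 13742.0$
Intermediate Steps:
$\left(26901 - 13226\right) + \sqrt{10083 - 5577} = 13675 + \sqrt{4506}$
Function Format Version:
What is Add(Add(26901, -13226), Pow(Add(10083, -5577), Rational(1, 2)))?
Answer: Add(13675, Pow(4506, Rational(1, 2))) ≈ 13742.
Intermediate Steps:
Add(Add(26901, -13226), Pow(Add(10083, -5577), Rational(1, 2))) = Add(13675, Pow(4506, Rational(1, 2)))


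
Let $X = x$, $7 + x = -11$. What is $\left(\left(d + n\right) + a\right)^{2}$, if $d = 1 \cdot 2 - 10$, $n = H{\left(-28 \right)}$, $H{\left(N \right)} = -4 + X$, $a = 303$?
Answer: $74529$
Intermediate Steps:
$x = -18$ ($x = -7 - 11 = -18$)
$X = -18$
$H{\left(N \right)} = -22$ ($H{\left(N \right)} = -4 - 18 = -22$)
$n = -22$
$d = -8$ ($d = 2 - 10 = -8$)
$\left(\left(d + n\right) + a\right)^{2} = \left(\left(-8 - 22\right) + 303\right)^{2} = \left(-30 + 303\right)^{2} = 273^{2} = 74529$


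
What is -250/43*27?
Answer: -6750/43 ≈ -156.98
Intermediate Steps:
-250/43*27 = -6750/43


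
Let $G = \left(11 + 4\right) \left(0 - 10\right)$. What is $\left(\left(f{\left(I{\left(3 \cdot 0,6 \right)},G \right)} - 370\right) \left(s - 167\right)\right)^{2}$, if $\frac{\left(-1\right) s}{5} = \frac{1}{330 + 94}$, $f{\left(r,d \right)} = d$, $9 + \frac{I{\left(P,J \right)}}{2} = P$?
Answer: $\frac{21186182094025}{2809} \approx 7.5423 \cdot 10^{9}$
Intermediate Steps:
$I{\left(P,J \right)} = -18 + 2 P$
$G = -150$ ($G = 15 \left(-10\right) = -150$)
$s = - \frac{5}{424}$ ($s = - \frac{5}{330 + 94} = - \frac{5}{424} \approx -0.011792$)
$\left(\left(f{\left(I{\left(3 \cdot 0,6 \right)},G \right)} - 370\right) \left(s - 167\right)\right)^{2} = \left(\left(-150 - 370\right) \left(- \frac{5}{424} - 167\right)\right)^{2} = \left(\left(-520\right) \left(- \frac{70813}{424}\right)\right)^{2} = \left(\frac{4602845}{53}\right)^{2} = \frac{21186182094025}{2809}$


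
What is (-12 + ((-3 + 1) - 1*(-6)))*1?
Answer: -8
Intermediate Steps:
(-12 + ((-3 + 1) - 1*(-6)))*1 = (-12 + (-2 + 6))*1 = (-12 + 4)*1 = -8*1 = -8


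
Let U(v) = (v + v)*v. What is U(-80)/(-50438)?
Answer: -6400/25219 ≈ -0.25378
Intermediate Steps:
U(v) = 2*v² (U(v) = (2*v)*v = 2*v²)
U(-80)/(-50438) = (2*(-80)²)/(-50438) = (2*6400)*(-1/50438) = 12800*(-1/50438) = -6400/25219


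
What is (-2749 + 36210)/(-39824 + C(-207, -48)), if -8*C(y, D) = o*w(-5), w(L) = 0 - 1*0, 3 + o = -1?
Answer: -33461/39824 ≈ -0.84022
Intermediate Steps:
o = -4 (o = -3 - 1 = -4)
w(L) = 0 (w(L) = 0 + 0 = 0)
C(y, D) = 0 (C(y, D) = -(-1)*0/2 = -⅛*0 = 0)
(-2749 + 36210)/(-39824 + C(-207, -48)) = (-2749 + 36210)/(-39824 + 0) = 33461/(-39824) = 33461*(-1/39824) = -33461/39824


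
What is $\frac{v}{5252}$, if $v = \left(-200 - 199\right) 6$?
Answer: $- \frac{1197}{2626} \approx -0.45583$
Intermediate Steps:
$v = -2394$ ($v = \left(-399\right) 6 = -2394$)
$\frac{v}{5252} = - \frac{2394}{5252} = \left(-2394\right) \frac{1}{5252} = - \frac{1197}{2626}$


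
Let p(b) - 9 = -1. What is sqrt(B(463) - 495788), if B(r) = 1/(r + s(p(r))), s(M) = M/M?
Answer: I*sqrt(6671323299)/116 ≈ 704.12*I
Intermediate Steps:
p(b) = 8 (p(b) = 9 - 1 = 8)
s(M) = 1
B(r) = 1/(1 + r) (B(r) = 1/(r + 1) = 1/(1 + r))
sqrt(B(463) - 495788) = sqrt(1/(1 + 463) - 495788) = sqrt(1/464 - 495788) = sqrt(-230045631/464) = I*sqrt(6671323299)/116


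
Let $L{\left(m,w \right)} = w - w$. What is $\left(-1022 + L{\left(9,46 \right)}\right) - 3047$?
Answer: $-4069$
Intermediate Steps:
$L{\left(m,w \right)} = 0$
$\left(-1022 + L{\left(9,46 \right)}\right) - 3047 = \left(-1022 + 0\right) - 3047 = -1022 - 3047 = -4069$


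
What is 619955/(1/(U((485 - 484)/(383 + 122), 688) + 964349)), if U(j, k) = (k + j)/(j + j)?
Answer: 1411103753745/2 ≈ 7.0555e+11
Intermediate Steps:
U(j, k) = (j + k)/(2*j) (U(j, k) = (j + k)/((2*j)) = (j + k)*(1/(2*j)) = (j + k)/(2*j))
619955/(1/(U((485 - 484)/(383 + 122), 688) + 964349)) = 619955/(1/(((485 - 484)/(383 + 122) + 688)/(2*(((485 - 484)/(383 + 122)))) + 964349)) = 619955/(1/((1/505 + 688)/(2*((1/505))) + 964349)) = 619955/(1/((1*(1/505) + 688)/(2*((1*(1/505)))) + 964349)) = 619955/(1/((1/505 + 688)/(2*(1/505)) + 964349)) = 619955/(1/((1/2)*505*(347441/505) + 964349)) = 619955/(1/(347441/2 + 964349)) = 619955/(1/(2276139/2)) = 619955/(2/2276139) = 619955*(2276139/2) = 1411103753745/2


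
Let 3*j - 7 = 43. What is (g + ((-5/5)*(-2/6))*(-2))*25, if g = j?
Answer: 400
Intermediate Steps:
j = 50/3 (j = 7/3 + (⅓)*43 = 7/3 + 43/3 = 50/3 ≈ 16.667)
g = 50/3 ≈ 16.667
(g + ((-5/5)*(-2/6))*(-2))*25 = (50/3 + ((-5/5)*(-2/6))*(-2))*25 = (50/3 + ((-5*⅕)*(-2*⅙))*(-2))*25 = (50/3 - 1*(-⅓)*(-2))*25 = (50/3 + (⅓)*(-2))*25 = (50/3 - ⅔)*25 = 16*25 = 400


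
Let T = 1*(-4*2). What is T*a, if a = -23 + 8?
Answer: 120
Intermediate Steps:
T = -8 (T = 1*(-8) = -8)
a = -15
T*a = -8*(-15) = 120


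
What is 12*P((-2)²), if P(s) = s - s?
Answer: 0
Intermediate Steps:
P(s) = 0
12*P((-2)²) = 12*0 = 0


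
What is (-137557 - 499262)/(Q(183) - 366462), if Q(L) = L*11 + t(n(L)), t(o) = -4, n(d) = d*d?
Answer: 636819/364453 ≈ 1.7473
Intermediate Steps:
n(d) = d²
Q(L) = -4 + 11*L (Q(L) = L*11 - 4 = 11*L - 4 = -4 + 11*L)
(-137557 - 499262)/(Q(183) - 366462) = (-137557 - 499262)/((-4 + 11*183) - 366462) = -636819/((-4 + 2013) - 366462) = -636819/(2009 - 366462) = -636819/(-364453) = -636819*(-1/364453) = 636819/364453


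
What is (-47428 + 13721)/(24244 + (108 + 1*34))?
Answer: -33707/24386 ≈ -1.3822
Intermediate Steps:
(-47428 + 13721)/(24244 + (108 + 1*34)) = -33707/(24244 + (108 + 34)) = -33707/(24244 + 142) = -33707/24386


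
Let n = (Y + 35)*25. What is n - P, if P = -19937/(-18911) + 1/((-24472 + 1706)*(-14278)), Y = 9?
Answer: 6755303348947613/6147076299628 ≈ 1098.9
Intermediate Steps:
n = 1100 (n = (9 + 35)*25 = 44*25 = 1100)
P = 6480580643187/6147076299628 (P = -19937*(-1/18911) - 1/14278/(-22766) = 19937/18911 - 1/22766*(-1/14278) = 19937/18911 + 1/325052948 = 6480580643187/6147076299628 ≈ 1.0543)
n - P = 1100 - 1*6480580643187/6147076299628 = 1100 - 6480580643187/6147076299628 = 6755303348947613/6147076299628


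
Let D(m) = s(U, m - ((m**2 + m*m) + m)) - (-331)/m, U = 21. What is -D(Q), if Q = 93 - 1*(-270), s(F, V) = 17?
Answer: -6502/363 ≈ -17.912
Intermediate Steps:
Q = 363 (Q = 93 + 270 = 363)
D(m) = 17 + 331/m (D(m) = 17 - (-331)/m = 17 + 331/m)
-D(Q) = -(17 + 331/363) = -1*6502/363 = -6502/363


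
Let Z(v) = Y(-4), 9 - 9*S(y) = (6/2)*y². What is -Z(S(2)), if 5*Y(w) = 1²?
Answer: -⅕ ≈ -0.20000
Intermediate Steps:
S(y) = 1 - y²/3 (S(y) = 1 - 6/2*y²/9 = 1 - 6*(½)*y²/9 = 1 - y²/3)
Y(w) = ⅕ (Y(w) = (⅕)*1² = (⅕)*1 = ⅕)
Z(v) = ⅕
-Z(S(2)) = -1*⅕ = -⅕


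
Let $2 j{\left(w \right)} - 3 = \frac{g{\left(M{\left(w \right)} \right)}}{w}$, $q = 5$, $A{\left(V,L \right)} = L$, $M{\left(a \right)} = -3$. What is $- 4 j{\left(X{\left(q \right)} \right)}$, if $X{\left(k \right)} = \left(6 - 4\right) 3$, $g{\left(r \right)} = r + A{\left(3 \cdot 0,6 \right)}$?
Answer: $-7$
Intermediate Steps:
$g{\left(r \right)} = 6 + r$ ($g{\left(r \right)} = r + 6 = 6 + r$)
$X{\left(k \right)} = 6$ ($X{\left(k \right)} = 2 \cdot 3 = 6$)
$j{\left(w \right)} = \frac{3}{2} + \frac{3}{2 w}$ ($j{\left(w \right)} = \frac{3}{2} + \frac{\left(6 - 3\right) \frac{1}{w}}{2} = \frac{3}{2} + \frac{3 \frac{1}{w}}{2} = \frac{3}{2} + \frac{3}{2 w}$)
$- 4 j{\left(X{\left(q \right)} \right)} = - 4 \frac{3 \left(1 + 6\right)}{2 \cdot 6} = - 4 \cdot \frac{3}{2} \cdot \frac{1}{6} \cdot 7 = \left(-4\right) \frac{7}{4} = -7$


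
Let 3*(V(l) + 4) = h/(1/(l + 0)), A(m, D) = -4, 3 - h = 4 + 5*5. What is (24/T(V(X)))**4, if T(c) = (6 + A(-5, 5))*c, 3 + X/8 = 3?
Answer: 81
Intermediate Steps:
h = -26 (h = 3 - (4 + 5*5) = 3 - (4 + 25) = 3 - 1*29 = 3 - 29 = -26)
X = 0 (X = -24 + 8*3 = -24 + 24 = 0)
V(l) = -4 - 26*l/3 (V(l) = -4 + (-26*l)/3 = -4 - 26*l/3)
T(c) = 2*c (T(c) = (6 - 4)*c = 2*c)
(24/T(V(X)))**4 = (24/((2*(-4 - 26/3*0))))**4 = (24/((2*(-4 + 0))))**4 = (24/((2*(-4))))**4 = (24/(-8))**4 = (24*(-1/8))**4 = (-3)**4 = 81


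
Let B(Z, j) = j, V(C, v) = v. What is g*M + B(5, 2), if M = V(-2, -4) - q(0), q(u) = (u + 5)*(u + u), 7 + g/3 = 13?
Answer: -70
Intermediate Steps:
g = 18 (g = -21 + 3*13 = -21 + 39 = 18)
q(u) = 2*u*(5 + u) (q(u) = (5 + u)*(2*u) = 2*u*(5 + u))
M = -4 (M = -4 - 2*0*(5 + 0) = -4 - 2*0*5 = -4 - 1*0 = -4 + 0 = -4)
g*M + B(5, 2) = 18*(-4) + 2 = -72 + 2 = -70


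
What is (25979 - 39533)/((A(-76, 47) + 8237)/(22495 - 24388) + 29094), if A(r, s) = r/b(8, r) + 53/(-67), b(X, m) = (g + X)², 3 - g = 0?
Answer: -104003576127/223212894470 ≈ -0.46594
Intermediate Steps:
g = 3 (g = 3 - 1*0 = 3 + 0 = 3)
b(X, m) = (3 + X)²
A(r, s) = -53/67 + r/121 (A(r, s) = r/((3 + 8)²) + 53/(-67) = r/(11²) + 53*(-1/67) = r/121 - 53/67 = -53/67 + r/121)
(25979 - 39533)/((A(-76, 47) + 8237)/(22495 - 24388) + 29094) = (25979 - 39533)/(((-53/67 + (1/121)*(-76)) + 8237)/(22495 - 24388) + 29094) = -13554/(((-53/67 - 76/121) + 8237)/(-1893) + 29094) = -13554/((-11505/8107 + 8237)*(-1/1893) + 29094) = -13554/((66765854/8107)*(-1/1893) + 29094) = -13554/(-66765854/15346551 + 29094) = -13554/446425788940/15346551 = -13554*15346551/446425788940 = -104003576127/223212894470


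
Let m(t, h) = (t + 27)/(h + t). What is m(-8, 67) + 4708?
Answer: 277791/59 ≈ 4708.3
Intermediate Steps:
m(t, h) = (27 + t)/(h + t)
m(-8, 67) + 4708 = (27 - 8)/(67 - 8) + 4708 = 19/59 + 4708 = 277791/59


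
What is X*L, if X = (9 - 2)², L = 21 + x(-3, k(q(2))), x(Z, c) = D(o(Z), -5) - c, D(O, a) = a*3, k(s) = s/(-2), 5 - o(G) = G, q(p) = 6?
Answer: 441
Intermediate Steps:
o(G) = 5 - G
k(s) = -s/2 (k(s) = s*(-½) = -s/2)
D(O, a) = 3*a
x(Z, c) = -15 - c (x(Z, c) = 3*(-5) - c = -15 - c)
L = 9 (L = 21 + (-15 - (-1)*6/2) = 21 + (-15 - 1*(-3)) = 21 + (-15 + 3) = 21 - 12 = 9)
X = 49 (X = 7² = 49)
X*L = 49*9 = 441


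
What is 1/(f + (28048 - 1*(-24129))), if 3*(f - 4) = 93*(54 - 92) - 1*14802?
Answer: 1/46069 ≈ 2.1707e-5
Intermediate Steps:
f = -6108 (f = 4 + (93*(54 - 92) - 1*14802)/3 = 4 + (93*(-38) - 14802)/3 = 4 + (-3534 - 14802)/3 = 4 + (1/3)*(-18336) = 4 - 6112 = -6108)
1/(f + (28048 - 1*(-24129))) = 1/(-6108 + (28048 - 1*(-24129))) = 1/(-6108 + (28048 + 24129)) = 1/(-6108 + 52177) = 1/46069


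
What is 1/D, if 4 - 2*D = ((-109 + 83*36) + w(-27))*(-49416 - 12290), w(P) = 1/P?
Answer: 27/2398265450 ≈ 1.1258e-8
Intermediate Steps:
D = 2398265450/27 (D = 2 - ((-109 + 83*36) + 1/(-27))*(-49416 - 12290)/2 = 2 - ((-109 + 2988) - 1/27)*(-61706)/2 = 2 - (2879 - 1/27)*(-61706)/2 = 2 - 38866*(-61706)/27 = 2 - ½*(-4796530792/27) = 2 + 2398265396/27 = 2398265450/27 ≈ 8.8825e+7)
1/D = 1/(2398265450/27) = 27/2398265450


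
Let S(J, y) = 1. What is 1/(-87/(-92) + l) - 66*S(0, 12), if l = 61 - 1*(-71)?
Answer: -807154/12231 ≈ -65.992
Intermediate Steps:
l = 132 (l = 61 + 71 = 132)
1/(-87/(-92) + l) - 66*S(0, 12) = 1/(-87/(-92) + 132) - 66*1 = 1/(-87*(-1/92) + 132) - 66 = 1/(87/92 + 132) - 66 = 1/(12231/92) - 66 = 92/12231 - 66 = -807154/12231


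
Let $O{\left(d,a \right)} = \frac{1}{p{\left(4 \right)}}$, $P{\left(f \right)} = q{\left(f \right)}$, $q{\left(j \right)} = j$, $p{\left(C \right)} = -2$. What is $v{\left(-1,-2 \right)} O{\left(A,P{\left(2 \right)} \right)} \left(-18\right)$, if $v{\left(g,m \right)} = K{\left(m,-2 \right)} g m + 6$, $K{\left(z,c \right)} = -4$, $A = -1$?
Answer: $-18$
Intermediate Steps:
$P{\left(f \right)} = f$
$v{\left(g,m \right)} = 6 - 4 g m$ ($v{\left(g,m \right)} = - 4 g m + 6 = 6 - 4 g m$)
$O{\left(d,a \right)} = - \frac{1}{2}$ ($O{\left(d,a \right)} = \frac{1}{-2} = - \frac{1}{2}$)
$v{\left(-1,-2 \right)} O{\left(A,P{\left(2 \right)} \right)} \left(-18\right) = \left(6 - \left(-4\right) \left(-2\right)\right) \left(- \frac{1}{2}\right) \left(-18\right) = \left(6 - 8\right) \left(- \frac{1}{2}\right) \left(-18\right) = \left(-2\right) \left(- \frac{1}{2}\right) \left(-18\right) = 1 \left(-18\right) = -18$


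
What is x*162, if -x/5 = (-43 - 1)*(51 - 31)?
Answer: 712800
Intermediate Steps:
x = 4400 (x = -5*(-43 - 1)*(51 - 31) = -(-220)*20 = -5*(-880) = 4400)
x*162 = 4400*162 = 712800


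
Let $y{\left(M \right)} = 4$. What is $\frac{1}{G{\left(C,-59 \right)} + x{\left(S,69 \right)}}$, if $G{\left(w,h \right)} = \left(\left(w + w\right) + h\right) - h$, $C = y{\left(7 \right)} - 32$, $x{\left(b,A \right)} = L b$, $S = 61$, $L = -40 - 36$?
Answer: $- \frac{1}{4692} \approx -0.00021313$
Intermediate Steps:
$L = -76$ ($L = -40 - 36 = -76$)
$x{\left(b,A \right)} = - 76 b$
$C = -28$ ($C = 4 - 32 = -28$)
$G{\left(w,h \right)} = 2 w$ ($G{\left(w,h \right)} = \left(2 w + h\right) - h = \left(h + 2 w\right) - h = 2 w$)
$\frac{1}{G{\left(C,-59 \right)} + x{\left(S,69 \right)}} = \frac{1}{2 \left(-28\right) - 4636} = \frac{1}{-56 - 4636} = \frac{1}{-4692} = - \frac{1}{4692}$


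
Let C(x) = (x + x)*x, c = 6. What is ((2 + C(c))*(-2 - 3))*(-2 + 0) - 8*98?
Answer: -44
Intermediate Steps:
C(x) = 2*x² (C(x) = (2*x)*x = 2*x²)
((2 + C(c))*(-2 - 3))*(-2 + 0) - 8*98 = ((2 + 2*6²)*(-2 - 3))*(-2 + 0) - 8*98 = ((2 + 2*36)*(-5))*(-2) - 784 = ((2 + 72)*(-5))*(-2) - 784 = (74*(-5))*(-2) - 784 = -370*(-2) - 784 = 740 - 784 = -44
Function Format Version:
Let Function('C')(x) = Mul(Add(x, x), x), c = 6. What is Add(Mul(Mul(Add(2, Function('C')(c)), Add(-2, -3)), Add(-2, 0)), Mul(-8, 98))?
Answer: -44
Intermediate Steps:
Function('C')(x) = Mul(2, Pow(x, 2)) (Function('C')(x) = Mul(Mul(2, x), x) = Mul(2, Pow(x, 2)))
Add(Mul(Mul(Add(2, Function('C')(c)), Add(-2, -3)), Add(-2, 0)), Mul(-8, 98)) = Add(Mul(Mul(Add(2, Mul(2, Pow(6, 2))), Add(-2, -3)), Add(-2, 0)), Mul(-8, 98)) = Add(Mul(Mul(Add(2, Mul(2, 36)), -5), -2), -784) = Add(Mul(Mul(Add(2, 72), -5), -2), -784) = Add(Mul(Mul(74, -5), -2), -784) = Add(Mul(-370, -2), -784) = Add(740, -784) = -44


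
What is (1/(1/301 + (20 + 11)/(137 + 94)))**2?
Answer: 98664489/1865956 ≈ 52.876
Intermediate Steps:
(1/(1/301 + (20 + 11)/(137 + 94)))**2 = (1/(1/301 + 31/231))**2 = (1/(1366/9933))**2 = (9933/1366)**2 = 98664489/1865956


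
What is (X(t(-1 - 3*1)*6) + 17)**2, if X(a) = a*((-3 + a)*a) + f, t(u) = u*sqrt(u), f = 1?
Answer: -12182565564 + 1532805120*I ≈ -1.2183e+10 + 1.5328e+9*I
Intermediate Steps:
t(u) = u**(3/2)
X(a) = 1 + a**2*(-3 + a) (X(a) = a*((-3 + a)*a) + 1 = a*(a*(-3 + a)) + 1 = a**2*(-3 + a) + 1 = 1 + a**2*(-3 + a))
(X(t(-1 - 3*1)*6) + 17)**2 = ((1 + ((-1 - 3*1)**(3/2)*6)**3 - 3*36*(-1 - 3*1)**3) + 17)**2 = ((1 + ((-1 - 3)**(3/2)*6)**3 - 3*36*(-1 - 3)**3) + 17)**2 = ((1 + ((-4)**(3/2)*6)**3 - 3*((-4)**(3/2)*6)**2) + 17)**2 = ((1 + (-8*I*6)**3 - 3*(-8*I*6)**2) + 17)**2 = ((1 + (-48*I)**3 - 3*(-48*I)**2) + 17)**2 = ((1 + 110592*I - 3*(-2304)) + 17)**2 = ((1 + 110592*I + 6912) + 17)**2 = ((6913 + 110592*I) + 17)**2 = (6930 + 110592*I)**2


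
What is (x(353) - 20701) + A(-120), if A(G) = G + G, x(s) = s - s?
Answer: -20941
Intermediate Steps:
x(s) = 0
A(G) = 2*G
(x(353) - 20701) + A(-120) = (0 - 20701) + 2*(-120) = -20701 - 240 = -20941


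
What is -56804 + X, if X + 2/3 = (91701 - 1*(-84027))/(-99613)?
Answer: -16975976966/298839 ≈ -56806.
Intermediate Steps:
X = -726410/298839 (X = -2/3 + (91701 - 1*(-84027))/(-99613) = -2/3 + (91701 + 84027)*(-1/99613) = -2/3 + 175728*(-1/99613) = -2/3 - 175728/99613 = -726410/298839 ≈ -2.4308)
-56804 + X = -56804 - 726410/298839 = -16975976966/298839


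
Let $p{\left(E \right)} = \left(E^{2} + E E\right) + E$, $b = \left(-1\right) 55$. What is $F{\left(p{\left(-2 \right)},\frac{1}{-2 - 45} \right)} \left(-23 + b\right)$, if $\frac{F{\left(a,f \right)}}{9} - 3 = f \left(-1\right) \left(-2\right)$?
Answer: $- \frac{97578}{47} \approx -2076.1$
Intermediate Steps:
$b = -55$
$p{\left(E \right)} = E + 2 E^{2}$ ($p{\left(E \right)} = \left(E^{2} + E^{2}\right) + E = 2 E^{2} + E = E + 2 E^{2}$)
$F{\left(a,f \right)} = 27 + 18 f$ ($F{\left(a,f \right)} = 27 + 9 f \left(-1\right) \left(-2\right) = 27 + 9 - f \left(-2\right) = 27 + 9 \cdot 2 f = 27 + 18 f$)
$F{\left(p{\left(-2 \right)},\frac{1}{-2 - 45} \right)} \left(-23 + b\right) = \left(27 + \frac{18}{-2 - 45}\right) \left(-23 - 55\right) = \left(27 + \frac{18}{-47}\right) \left(-78\right) = \left(27 + 18 \left(- \frac{1}{47}\right)\right) \left(-78\right) = \left(27 - \frac{18}{47}\right) \left(-78\right) = \frac{1251}{47} \left(-78\right) = - \frac{97578}{47}$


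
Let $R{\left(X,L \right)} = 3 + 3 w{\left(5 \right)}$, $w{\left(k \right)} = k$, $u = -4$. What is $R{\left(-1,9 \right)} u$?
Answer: $-72$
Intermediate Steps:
$R{\left(X,L \right)} = 18$ ($R{\left(X,L \right)} = 3 + 3 \cdot 5 = 3 + 15 = 18$)
$R{\left(-1,9 \right)} u = 18 \left(-4\right) = -72$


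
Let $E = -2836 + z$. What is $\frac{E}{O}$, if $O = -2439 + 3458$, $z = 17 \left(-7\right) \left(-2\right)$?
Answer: $- \frac{2598}{1019} \approx -2.5496$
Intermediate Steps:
$z = 238$ ($z = \left(-119\right) \left(-2\right) = 238$)
$O = 1019$
$E = -2598$ ($E = -2836 + 238 = -2598$)
$\frac{E}{O} = - \frac{2598}{1019}$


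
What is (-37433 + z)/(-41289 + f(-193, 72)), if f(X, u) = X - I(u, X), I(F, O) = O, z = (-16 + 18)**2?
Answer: 37429/41289 ≈ 0.90651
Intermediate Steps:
z = 4 (z = 2**2 = 4)
f(X, u) = 0 (f(X, u) = X - X = 0)
(-37433 + z)/(-41289 + f(-193, 72)) = (-37433 + 4)/(-41289 + 0) = -37429/(-41289) = -37429*(-1/41289) = 37429/41289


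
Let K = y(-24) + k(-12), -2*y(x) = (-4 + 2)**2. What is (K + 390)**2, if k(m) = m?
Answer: 141376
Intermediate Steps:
y(x) = -2 (y(x) = -(-4 + 2)**2/2 = -1/2*(-2)**2 = -1/2*4 = -2)
K = -14 (K = -2 - 12 = -14)
(K + 390)**2 = (-14 + 390)**2 = 376**2 = 141376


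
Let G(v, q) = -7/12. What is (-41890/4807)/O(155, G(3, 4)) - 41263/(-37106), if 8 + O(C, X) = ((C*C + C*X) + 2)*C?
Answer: 8830965183444629/7941315130128358 ≈ 1.1120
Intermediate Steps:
G(v, q) = -7/12 (G(v, q) = -7*1/12 = -7/12)
O(C, X) = -8 + C*(2 + C² + C*X) (O(C, X) = -8 + ((C*C + C*X) + 2)*C = -8 + ((C² + C*X) + 2)*C = -8 + (2 + C² + C*X)*C = -8 + C*(2 + C² + C*X))
(-41890/4807)/O(155, G(3, 4)) - 41263/(-37106) = (-41890/4807)/(-8 + 155³ + 2*155 - 7/12*155²) - 41263/(-37106) = (-41890*1/4807)/(-8 + 3723875 + 310 - 7/12*24025) - 41263*(-1/37106) = -41890/(4807*(-8 + 3723875 + 310 - 168175/12)) + 41263/37106 = -41890/(4807*44521949/12) + 41263/37106 = -41890/4807*12/44521949 + 41263/37106 = -502680/214017008843 + 41263/37106 = 8830965183444629/7941315130128358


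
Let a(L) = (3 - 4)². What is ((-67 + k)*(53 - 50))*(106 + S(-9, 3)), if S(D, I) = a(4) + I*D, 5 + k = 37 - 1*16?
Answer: -12240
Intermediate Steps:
k = 16 (k = -5 + (37 - 1*16) = -5 + (37 - 16) = -5 + 21 = 16)
a(L) = 1 (a(L) = (-1)² = 1)
S(D, I) = 1 + D*I (S(D, I) = 1 + I*D = 1 + D*I)
((-67 + k)*(53 - 50))*(106 + S(-9, 3)) = ((-67 + 16)*(53 - 50))*(106 + (1 - 9*3)) = (-51*3)*(106 + (1 - 27)) = -153*(106 - 26) = -153*80 = -12240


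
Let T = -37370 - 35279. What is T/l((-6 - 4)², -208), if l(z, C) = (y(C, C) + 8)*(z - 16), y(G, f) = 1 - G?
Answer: -72649/18228 ≈ -3.9856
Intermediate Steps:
T = -72649
l(z, C) = (-16 + z)*(9 - C) (l(z, C) = ((1 - C) + 8)*(z - 16) = (9 - C)*(-16 + z) = (-16 + z)*(9 - C))
T/l((-6 - 4)², -208) = -72649/(-144 + 9*(-6 - 4)² + 16*(-208) - 1*(-208)*(-6 - 4)²) = -72649/(-144 + 9*(-10)² - 3328 - 1*(-208)*(-10)²) = -72649/(-144 + 9*100 - 3328 - 1*(-208)*100) = -72649/(-144 + 900 - 3328 + 20800) = -72649/18228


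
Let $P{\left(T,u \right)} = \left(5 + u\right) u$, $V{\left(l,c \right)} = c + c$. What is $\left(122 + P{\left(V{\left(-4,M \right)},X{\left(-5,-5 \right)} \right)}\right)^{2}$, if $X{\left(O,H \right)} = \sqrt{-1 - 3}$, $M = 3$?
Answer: $13824 + 2360 i \approx 13824.0 + 2360.0 i$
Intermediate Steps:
$V{\left(l,c \right)} = 2 c$
$X{\left(O,H \right)} = 2 i$ ($X{\left(O,H \right)} = \sqrt{-4} = 2 i$)
$P{\left(T,u \right)} = u \left(5 + u\right)$
$\left(122 + P{\left(V{\left(-4,M \right)},X{\left(-5,-5 \right)} \right)}\right)^{2} = \left(122 + 2 i \left(5 + 2 i\right)\right)^{2}$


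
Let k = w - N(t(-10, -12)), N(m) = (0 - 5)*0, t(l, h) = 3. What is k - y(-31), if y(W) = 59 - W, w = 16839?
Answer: 16749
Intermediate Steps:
N(m) = 0 (N(m) = -5*0 = 0)
k = 16839 (k = 16839 - 1*0 = 16839 + 0 = 16839)
k - y(-31) = 16839 - (59 - 1*(-31)) = 16839 - (59 + 31) = 16839 - 1*90 = 16839 - 90 = 16749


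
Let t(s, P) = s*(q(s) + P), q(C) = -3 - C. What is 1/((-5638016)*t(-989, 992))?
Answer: 1/11029323695872 ≈ 9.0667e-14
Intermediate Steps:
t(s, P) = s*(-3 + P - s) (t(s, P) = s*((-3 - s) + P) = s*(-3 + P - s))
1/((-5638016)*t(-989, 992)) = 1/((-5638016)*((-989*(-3 + 992 - 1*(-989))))) = -(-1/(989*(-3 + 992 + 989)))/5638016 = -1/(5638016*((-989*1978))) = -1/5638016/(-1956242) = -1/5638016*(-1/1956242) = 1/11029323695872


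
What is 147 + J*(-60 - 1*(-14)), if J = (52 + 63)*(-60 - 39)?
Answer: 523857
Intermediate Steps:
J = -11385 (J = 115*(-99) = -11385)
147 + J*(-60 - 1*(-14)) = 147 - 11385*(-60 - 1*(-14)) = 147 - 11385*(-60 + 14) = 147 - 11385*(-46) = 147 + 523710 = 523857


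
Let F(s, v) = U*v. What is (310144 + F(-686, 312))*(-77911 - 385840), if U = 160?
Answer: -166980040064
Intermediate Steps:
F(s, v) = 160*v
(310144 + F(-686, 312))*(-77911 - 385840) = (310144 + 160*312)*(-77911 - 385840) = (310144 + 49920)*(-463751) = 360064*(-463751) = -166980040064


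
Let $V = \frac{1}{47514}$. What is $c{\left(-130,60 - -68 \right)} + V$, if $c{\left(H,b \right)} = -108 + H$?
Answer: $- \frac{11308331}{47514} \approx -238.0$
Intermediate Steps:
$V = \frac{1}{47514} \approx 2.1046 \cdot 10^{-5}$
$c{\left(-130,60 - -68 \right)} + V = \left(-108 - 130\right) + \frac{1}{47514} = -238 + \frac{1}{47514} = - \frac{11308331}{47514}$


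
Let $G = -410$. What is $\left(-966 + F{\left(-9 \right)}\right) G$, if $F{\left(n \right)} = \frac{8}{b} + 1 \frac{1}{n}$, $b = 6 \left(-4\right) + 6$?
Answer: $\frac{3566590}{9} \approx 3.9629 \cdot 10^{5}$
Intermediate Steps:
$b = -18$ ($b = -24 + 6 = -18$)
$F{\left(n \right)} = - \frac{4}{9} + \frac{1}{n}$ ($F{\left(n \right)} = \frac{8}{-18} + 1 \frac{1}{n} = 8 \left(- \frac{1}{18}\right) + \frac{1}{n} = - \frac{4}{9} + \frac{1}{n}$)
$\left(-966 + F{\left(-9 \right)}\right) G = \left(-966 - \left(\frac{4}{9} - \frac{1}{-9}\right)\right) \left(-410\right) = \left(-966 - \frac{5}{9}\right) \left(-410\right) = \left(- \frac{8699}{9}\right) \left(-410\right) = \frac{3566590}{9}$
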